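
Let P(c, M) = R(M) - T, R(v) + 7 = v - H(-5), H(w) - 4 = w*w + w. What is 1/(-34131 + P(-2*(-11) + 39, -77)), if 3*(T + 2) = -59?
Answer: -3/102652 ≈ -2.9225e-5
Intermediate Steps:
T = -65/3 (T = -2 + (⅓)*(-59) = -2 - 59/3 = -65/3 ≈ -21.667)
H(w) = 4 + w + w² (H(w) = 4 + (w*w + w) = 4 + (w² + w) = 4 + (w + w²) = 4 + w + w²)
R(v) = -31 + v (R(v) = -7 + (v - (4 - 5 + (-5)²)) = -7 + (v - (4 - 5 + 25)) = -7 + (v - 1*24) = -7 + (v - 24) = -7 + (-24 + v) = -31 + v)
P(c, M) = -28/3 + M (P(c, M) = (-31 + M) - 1*(-65/3) = (-31 + M) + 65/3 = -28/3 + M)
1/(-34131 + P(-2*(-11) + 39, -77)) = 1/(-34131 + (-28/3 - 77)) = 1/(-34131 - 259/3) = 1/(-102652/3) = -3/102652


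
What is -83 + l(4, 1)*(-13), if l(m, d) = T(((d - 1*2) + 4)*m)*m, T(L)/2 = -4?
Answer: 333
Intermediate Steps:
T(L) = -8 (T(L) = 2*(-4) = -8)
l(m, d) = -8*m
-83 + l(4, 1)*(-13) = -83 - 8*4*(-13) = -83 - 32*(-13) = -83 + 416 = 333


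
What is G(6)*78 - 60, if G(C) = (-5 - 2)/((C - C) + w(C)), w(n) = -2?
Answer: 213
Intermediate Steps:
G(C) = 7/2 (G(C) = (-5 - 2)/((C - C) - 2) = -7/(0 - 2) = -7/(-2) = -7*(-½) = 7/2)
G(6)*78 - 60 = (7/2)*78 - 60 = 273 - 60 = 213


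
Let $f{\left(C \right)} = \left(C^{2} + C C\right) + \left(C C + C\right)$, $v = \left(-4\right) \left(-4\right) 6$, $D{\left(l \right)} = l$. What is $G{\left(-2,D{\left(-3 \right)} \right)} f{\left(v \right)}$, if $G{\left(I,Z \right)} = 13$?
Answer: $360672$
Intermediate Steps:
$v = 96$ ($v = 16 \cdot 6 = 96$)
$f{\left(C \right)} = C + 3 C^{2}$ ($f{\left(C \right)} = \left(C^{2} + C^{2}\right) + \left(C^{2} + C\right) = 2 C^{2} + \left(C + C^{2}\right) = C + 3 C^{2}$)
$G{\left(-2,D{\left(-3 \right)} \right)} f{\left(v \right)} = 13 \cdot 96 \left(1 + 3 \cdot 96\right) = 13 \cdot 96 \left(1 + 288\right) = 13 \cdot 96 \cdot 289 = 13 \cdot 27744 = 360672$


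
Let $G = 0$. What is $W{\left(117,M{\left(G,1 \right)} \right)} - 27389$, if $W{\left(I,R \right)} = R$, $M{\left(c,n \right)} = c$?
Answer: $-27389$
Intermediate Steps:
$W{\left(117,M{\left(G,1 \right)} \right)} - 27389 = 0 - 27389 = -27389$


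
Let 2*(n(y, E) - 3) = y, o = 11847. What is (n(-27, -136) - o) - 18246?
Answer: -60207/2 ≈ -30104.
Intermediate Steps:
n(y, E) = 3 + y/2
(n(-27, -136) - o) - 18246 = ((3 + (½)*(-27)) - 1*11847) - 18246 = ((3 - 27/2) - 11847) - 18246 = (-21/2 - 11847) - 18246 = -23715/2 - 18246 = -60207/2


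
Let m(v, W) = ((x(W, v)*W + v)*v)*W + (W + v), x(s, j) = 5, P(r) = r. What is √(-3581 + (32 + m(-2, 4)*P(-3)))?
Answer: 3*I*√347 ≈ 55.884*I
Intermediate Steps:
m(v, W) = W + v + W*v*(v + 5*W) (m(v, W) = ((5*W + v)*v)*W + (W + v) = ((v + 5*W)*v)*W + (W + v) = (v*(v + 5*W))*W + (W + v) = W*v*(v + 5*W) + (W + v) = W + v + W*v*(v + 5*W))
√(-3581 + (32 + m(-2, 4)*P(-3))) = √(-3581 + (32 + (4 - 2 + 4*(-2)² + 5*(-2)*4²)*(-3))) = √(-3581 + (32 + (4 - 2 + 4*4 + 5*(-2)*16)*(-3))) = √(-3581 + (32 + (4 - 2 + 16 - 160)*(-3))) = √(-3581 + (32 - 142*(-3))) = √(-3581 + (32 + 426)) = √(-3581 + 458) = √(-3123) = 3*I*√347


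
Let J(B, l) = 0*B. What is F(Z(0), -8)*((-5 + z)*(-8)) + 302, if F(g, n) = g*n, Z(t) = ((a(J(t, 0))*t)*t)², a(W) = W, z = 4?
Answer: 302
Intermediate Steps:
J(B, l) = 0
Z(t) = 0 (Z(t) = ((0*t)*t)² = (0*t)² = 0² = 0)
F(Z(0), -8)*((-5 + z)*(-8)) + 302 = (0*(-8))*((-5 + 4)*(-8)) + 302 = 0*(-1*(-8)) + 302 = 0*8 + 302 = 0 + 302 = 302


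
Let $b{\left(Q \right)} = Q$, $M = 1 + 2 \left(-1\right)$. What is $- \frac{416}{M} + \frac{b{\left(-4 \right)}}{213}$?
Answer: $\frac{88604}{213} \approx 415.98$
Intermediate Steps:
$M = -1$ ($M = 1 - 2 = -1$)
$- \frac{416}{M} + \frac{b{\left(-4 \right)}}{213} = - \frac{416}{-1} - \frac{4}{213} = \left(-416\right) \left(-1\right) - \frac{4}{213} = 416 - \frac{4}{213} = \frac{88604}{213}$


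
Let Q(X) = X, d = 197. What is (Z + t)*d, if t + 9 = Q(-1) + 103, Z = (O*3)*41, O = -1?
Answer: -5910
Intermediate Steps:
Z = -123 (Z = -1*3*41 = -3*41 = -123)
t = 93 (t = -9 + (-1 + 103) = -9 + 102 = 93)
(Z + t)*d = (-123 + 93)*197 = -30*197 = -5910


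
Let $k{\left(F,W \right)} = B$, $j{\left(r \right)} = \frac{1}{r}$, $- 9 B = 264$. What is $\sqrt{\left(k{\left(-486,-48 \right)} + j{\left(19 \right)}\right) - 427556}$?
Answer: $\frac{i \sqrt{1389224577}}{57} \approx 653.9 i$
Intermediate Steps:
$B = - \frac{88}{3}$ ($B = \left(- \frac{1}{9}\right) 264 = - \frac{88}{3} \approx -29.333$)
$k{\left(F,W \right)} = - \frac{88}{3}$
$\sqrt{\left(k{\left(-486,-48 \right)} + j{\left(19 \right)}\right) - 427556} = \sqrt{\left(- \frac{88}{3} + \frac{1}{19}\right) - 427556} = \sqrt{- \frac{1669}{57} - 427556} = \sqrt{- \frac{24372361}{57}} = \frac{i \sqrt{1389224577}}{57}$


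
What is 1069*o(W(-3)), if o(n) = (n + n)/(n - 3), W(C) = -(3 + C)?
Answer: 0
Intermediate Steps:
W(C) = -3 - C
o(n) = 2*n/(-3 + n) (o(n) = (2*n)/(-3 + n) = 2*n/(-3 + n))
1069*o(W(-3)) = 1069*(2*(-3 - 1*(-3))/(-3 + (-3 - 1*(-3)))) = 1069*(2*(-3 + 3)/(-3 + (-3 + 3))) = 1069*(2*0/(-3 + 0)) = 1069*(2*0/(-3)) = 1069*(2*0*(-⅓)) = 1069*0 = 0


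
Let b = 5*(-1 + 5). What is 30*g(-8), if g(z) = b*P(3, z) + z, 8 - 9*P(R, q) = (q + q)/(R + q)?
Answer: 80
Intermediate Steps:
P(R, q) = 8/9 - 2*q/(9*(R + q)) (P(R, q) = 8/9 - (q + q)/(9*(R + q)) = 8/9 - 2*q/(9*(R + q)))
b = 20 (b = 5*4 = 20)
g(z) = z + 40*(12 + 3*z)/(9*(3 + z)) (g(z) = 20*(2*(3*z + 4*3)/(9*(3 + z))) + z = 20*(2*(3*z + 12)/(9*(3 + z))) + z = 20*(2*(12 + 3*z)/(9*(3 + z))) + z = 40*(12 + 3*z)/(9*(3 + z)) + z = z + 40*(12 + 3*z)/(9*(3 + z)))
30*g(-8) = 30*((160 + 3*(-8)² + 49*(-8))/(3*(3 - 8))) = 30*((⅓)*(160 + 3*64 - 392)/(-5)) = 30*((⅓)*(-⅕)*(160 + 192 - 392)) = 30*((⅓)*(-⅕)*(-40)) = 30*(8/3) = 80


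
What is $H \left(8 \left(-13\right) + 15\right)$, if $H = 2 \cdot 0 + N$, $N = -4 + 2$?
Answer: $178$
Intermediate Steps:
$N = -2$
$H = -2$ ($H = 2 \cdot 0 - 2 = 0 - 2 = -2$)
$H \left(8 \left(-13\right) + 15\right) = - 2 \left(8 \left(-13\right) + 15\right) = - 2 \left(-104 + 15\right) = \left(-2\right) \left(-89\right) = 178$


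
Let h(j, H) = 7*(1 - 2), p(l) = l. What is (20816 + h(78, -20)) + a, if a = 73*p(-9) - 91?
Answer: 20061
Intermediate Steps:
h(j, H) = -7 (h(j, H) = 7*(-1) = -7)
a = -748 (a = 73*(-9) - 91 = -657 - 91 = -748)
(20816 + h(78, -20)) + a = (20816 - 7) - 748 = 20809 - 748 = 20061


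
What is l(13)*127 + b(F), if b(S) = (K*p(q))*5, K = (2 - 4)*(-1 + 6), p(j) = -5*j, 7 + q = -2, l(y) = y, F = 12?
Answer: -599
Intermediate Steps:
q = -9 (q = -7 - 2 = -9)
K = -10 (K = -2*5 = -10)
b(S) = -2250 (b(S) = -(-50)*(-9)*5 = -10*45*5 = -450*5 = -2250)
l(13)*127 + b(F) = 13*127 - 2250 = 1651 - 2250 = -599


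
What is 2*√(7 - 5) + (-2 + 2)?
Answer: 2*√2 ≈ 2.8284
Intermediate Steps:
2*√(7 - 5) + (-2 + 2) = 2*√2 + 0 = 2*√2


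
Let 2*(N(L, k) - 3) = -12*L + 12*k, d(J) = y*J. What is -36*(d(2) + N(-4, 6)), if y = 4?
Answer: -2556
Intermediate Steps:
d(J) = 4*J
N(L, k) = 3 - 6*L + 6*k (N(L, k) = 3 + (-12*L + 12*k)/2 = 3 + (-6*L + 6*k) = 3 - 6*L + 6*k)
-36*(d(2) + N(-4, 6)) = -36*(4*2 + (3 - 6*(-4) + 6*6)) = -36*(8 + (3 + 24 + 36)) = -36*(8 + 63) = -36*71 = -2556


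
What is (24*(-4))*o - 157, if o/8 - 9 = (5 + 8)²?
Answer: -136861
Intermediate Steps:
o = 1424 (o = 72 + 8*(5 + 8)² = 72 + 8*13² = 72 + 8*169 = 72 + 1352 = 1424)
(24*(-4))*o - 157 = (24*(-4))*1424 - 157 = -96*1424 - 157 = -136704 - 157 = -136861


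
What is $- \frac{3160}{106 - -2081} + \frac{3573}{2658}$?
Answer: $- \frac{195043}{1937682} \approx -0.10066$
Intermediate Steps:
$- \frac{3160}{106 - -2081} + \frac{3573}{2658} = - \frac{3160}{106 + 2081} + 3573 \cdot \frac{1}{2658} = - \frac{3160}{2187} + \frac{1191}{886} = - \frac{195043}{1937682}$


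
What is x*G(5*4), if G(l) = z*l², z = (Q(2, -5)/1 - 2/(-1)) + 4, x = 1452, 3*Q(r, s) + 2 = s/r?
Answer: 2613600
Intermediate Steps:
Q(r, s) = -⅔ + s/(3*r) (Q(r, s) = -⅔ + (s/r)/3 = -⅔ + s/(3*r))
z = 9/2 (z = (((⅓)*(-5 - 2*2)/2)/1 - 2/(-1)) + 4 = (((⅓)*(½)*(-5 - 4))*1 - 2*(-1)) + 4 = (((⅓)*(½)*(-9))*1 + 2) + 4 = (-3/2*1 + 2) + 4 = (-3/2 + 2) + 4 = ½ + 4 = 9/2 ≈ 4.5000)
G(l) = 9*l²/2
x*G(5*4) = 1452*(9*(5*4)²/2) = 1452*((9/2)*20²) = 1452*((9/2)*400) = 1452*1800 = 2613600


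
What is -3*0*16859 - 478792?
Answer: -478792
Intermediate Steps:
-3*0*16859 - 478792 = 0*16859 - 478792 = 0 - 478792 = -478792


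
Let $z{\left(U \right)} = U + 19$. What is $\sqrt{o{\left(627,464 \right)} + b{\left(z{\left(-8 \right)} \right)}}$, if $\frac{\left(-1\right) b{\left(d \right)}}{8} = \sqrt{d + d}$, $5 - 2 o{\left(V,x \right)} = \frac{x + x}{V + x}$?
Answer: $\frac{\sqrt{9877914 - 38088992 \sqrt{22}}}{2182} \approx 5.9539 i$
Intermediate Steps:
$o{\left(V,x \right)} = \frac{5}{2} - \frac{x}{V + x}$ ($o{\left(V,x \right)} = \frac{5}{2} - \frac{\left(x + x\right) \frac{1}{V + x}}{2} = \frac{5}{2} - \frac{2 x \frac{1}{V + x}}{2} = \frac{5}{2} - \frac{x}{V + x}$)
$z{\left(U \right)} = 19 + U$
$b{\left(d \right)} = - 8 \sqrt{2} \sqrt{d}$ ($b{\left(d \right)} = - 8 \sqrt{d + d} = - 8 \sqrt{2 d} = - 8 \sqrt{2} \sqrt{d}$)
$\sqrt{o{\left(627,464 \right)} + b{\left(z{\left(-8 \right)} \right)}} = \sqrt{\frac{3 \cdot 464 + 5 \cdot 627}{2 \left(627 + 464\right)} - 8 \sqrt{2} \sqrt{19 - 8}} = \sqrt{\frac{1392 + 3135}{2 \cdot 1091} - 8 \sqrt{2} \sqrt{11}} = \sqrt{\frac{1}{2} \cdot \frac{1}{1091} \cdot 4527 - 8 \sqrt{22}} = \sqrt{\frac{4527}{2182} - 8 \sqrt{22}}$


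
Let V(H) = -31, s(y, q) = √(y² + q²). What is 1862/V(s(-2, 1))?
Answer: -1862/31 ≈ -60.065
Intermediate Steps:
s(y, q) = √(q² + y²)
1862/V(s(-2, 1)) = 1862/(-31) = 1862*(-1/31) = -1862/31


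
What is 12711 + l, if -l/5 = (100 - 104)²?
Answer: 12631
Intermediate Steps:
l = -80 (l = -5*(100 - 104)² = -5*(-4)² = -5*16 = -80)
12711 + l = 12711 - 80 = 12631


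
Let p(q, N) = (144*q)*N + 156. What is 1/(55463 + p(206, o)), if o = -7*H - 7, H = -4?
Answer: 1/678563 ≈ 1.4737e-6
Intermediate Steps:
o = 21 (o = -7*(-4) - 7 = 28 - 7 = 21)
p(q, N) = 156 + 144*N*q (p(q, N) = 144*N*q + 156 = 156 + 144*N*q)
1/(55463 + p(206, o)) = 1/(55463 + (156 + 144*21*206)) = 1/(55463 + (156 + 622944)) = 1/(55463 + 623100) = 1/678563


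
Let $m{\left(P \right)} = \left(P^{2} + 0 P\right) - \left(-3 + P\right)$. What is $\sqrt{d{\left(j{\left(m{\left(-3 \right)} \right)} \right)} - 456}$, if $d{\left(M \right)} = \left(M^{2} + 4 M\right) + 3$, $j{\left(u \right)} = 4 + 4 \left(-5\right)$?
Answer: $3 i \sqrt{29} \approx 16.155 i$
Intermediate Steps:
$m{\left(P \right)} = 3 + P^{2} - P$ ($m{\left(P \right)} = \left(P^{2} + 0\right) - \left(-3 + P\right) = P^{2} - \left(-3 + P\right) = 3 + P^{2} - P$)
$j{\left(u \right)} = -16$ ($j{\left(u \right)} = 4 - 20 = -16$)
$d{\left(M \right)} = 3 + M^{2} + 4 M$
$\sqrt{d{\left(j{\left(m{\left(-3 \right)} \right)} \right)} - 456} = \sqrt{\left(3 + \left(-16\right)^{2} + 4 \left(-16\right)\right) - 456} = \sqrt{\left(3 + 256 - 64\right) - 456} = \sqrt{195 - 456} = \sqrt{-261} = 3 i \sqrt{29}$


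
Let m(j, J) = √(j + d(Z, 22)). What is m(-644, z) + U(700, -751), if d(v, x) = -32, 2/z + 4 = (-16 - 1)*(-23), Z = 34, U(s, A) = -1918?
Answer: -1918 + 26*I ≈ -1918.0 + 26.0*I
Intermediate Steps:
z = 2/387 (z = 2/(-4 + (-16 - 1)*(-23)) = 2/(-4 - 17*(-23)) = 2/(-4 + 391) = 2/387 ≈ 0.0051680)
m(j, J) = √(-32 + j) (m(j, J) = √(j - 32) = √(-32 + j))
m(-644, z) + U(700, -751) = √(-32 - 644) - 1918 = √(-676) - 1918 = 26*I - 1918 = -1918 + 26*I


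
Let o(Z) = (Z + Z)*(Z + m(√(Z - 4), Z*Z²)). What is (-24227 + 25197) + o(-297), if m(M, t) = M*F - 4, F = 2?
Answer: 179764 - 1188*I*√301 ≈ 1.7976e+5 - 20611.0*I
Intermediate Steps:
m(M, t) = -4 + 2*M (m(M, t) = M*2 - 4 = 2*M - 4 = -4 + 2*M)
o(Z) = 2*Z*(-4 + Z + 2*√(-4 + Z)) (o(Z) = (Z + Z)*(Z + (-4 + 2*√(Z - 4))) = (2*Z)*(Z + (-4 + 2*√(-4 + Z))) = (2*Z)*(-4 + Z + 2*√(-4 + Z)) = 2*Z*(-4 + Z + 2*√(-4 + Z)))
(-24227 + 25197) + o(-297) = (-24227 + 25197) + 2*(-297)*(-4 - 297 + 2*√(-4 - 297)) = 970 + 2*(-297)*(-4 - 297 + 2*√(-301)) = 970 + 2*(-297)*(-4 - 297 + 2*(I*√301)) = 970 + 2*(-297)*(-4 - 297 + 2*I*√301) = 970 + 2*(-297)*(-301 + 2*I*√301) = 970 + (178794 - 1188*I*√301) = 179764 - 1188*I*√301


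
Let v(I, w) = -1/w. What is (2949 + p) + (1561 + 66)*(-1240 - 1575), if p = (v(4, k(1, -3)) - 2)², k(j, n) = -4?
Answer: -73232847/16 ≈ -4.5771e+6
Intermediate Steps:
p = 49/16 (p = (-1/(-4) - 2)² = (-1*(-¼) - 2)² = (¼ - 2)² = (-7/4)² = 49/16 ≈ 3.0625)
(2949 + p) + (1561 + 66)*(-1240 - 1575) = (2949 + 49/16) + (1561 + 66)*(-1240 - 1575) = 47233/16 + 1627*(-2815) = 47233/16 - 4580005 = -73232847/16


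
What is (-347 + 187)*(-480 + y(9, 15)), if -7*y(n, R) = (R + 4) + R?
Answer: 543040/7 ≈ 77577.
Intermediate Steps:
y(n, R) = -4/7 - 2*R/7 (y(n, R) = -((R + 4) + R)/7 = -((4 + R) + R)/7 = -(4 + 2*R)/7 = -4/7 - 2*R/7)
(-347 + 187)*(-480 + y(9, 15)) = (-347 + 187)*(-480 + (-4/7 - 2/7*15)) = -160*(-480 + (-4/7 - 30/7)) = -160*(-480 - 34/7) = -160*(-3394/7) = 543040/7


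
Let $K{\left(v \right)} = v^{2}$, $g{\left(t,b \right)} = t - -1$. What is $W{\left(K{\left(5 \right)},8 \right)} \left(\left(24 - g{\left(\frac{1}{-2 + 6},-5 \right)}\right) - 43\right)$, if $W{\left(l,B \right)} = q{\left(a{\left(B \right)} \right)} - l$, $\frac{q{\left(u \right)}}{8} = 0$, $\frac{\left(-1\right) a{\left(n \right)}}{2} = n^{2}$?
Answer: $\frac{2025}{4} \approx 506.25$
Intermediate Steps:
$a{\left(n \right)} = - 2 n^{2}$
$g{\left(t,b \right)} = 1 + t$ ($g{\left(t,b \right)} = t + 1 = 1 + t$)
$q{\left(u \right)} = 0$ ($q{\left(u \right)} = 8 \cdot 0 = 0$)
$W{\left(l,B \right)} = - l$ ($W{\left(l,B \right)} = 0 - l = - l$)
$W{\left(K{\left(5 \right)},8 \right)} \left(\left(24 - g{\left(\frac{1}{-2 + 6},-5 \right)}\right) - 43\right) = - 5^{2} \left(\left(24 - \left(1 + \frac{1}{-2 + 6}\right)\right) - 43\right) = \left(-1\right) 25 \left(\left(24 - \left(1 + \frac{1}{4}\right)\right) - 43\right) = - 25 \left(\left(24 - \left(1 + \frac{1}{4}\right)\right) - 43\right) = - 25 \left(\left(24 - \frac{5}{4}\right) - 43\right) = - 25 \left(\frac{91}{4} - 43\right) = \left(-25\right) \left(- \frac{81}{4}\right) = \frac{2025}{4}$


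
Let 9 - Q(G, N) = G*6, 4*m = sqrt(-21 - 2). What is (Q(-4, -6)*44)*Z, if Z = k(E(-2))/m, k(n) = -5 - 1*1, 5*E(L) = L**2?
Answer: 34848*I*sqrt(23)/23 ≈ 7266.3*I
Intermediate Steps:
E(L) = L**2/5
k(n) = -6 (k(n) = -5 - 1 = -6)
m = I*sqrt(23)/4 (m = sqrt(-21 - 2)/4 = sqrt(-23)/4 = (I*sqrt(23))/4 = I*sqrt(23)/4 ≈ 1.199*I)
Q(G, N) = 9 - 6*G (Q(G, N) = 9 - G*6 = 9 - 6*G)
Z = 24*I*sqrt(23)/23 (Z = -6*(-4*I*sqrt(23)/23) = -(-24)*I*sqrt(23)/23 = 24*I*sqrt(23)/23 ≈ 5.0043*I)
(Q(-4, -6)*44)*Z = ((9 - 6*(-4))*44)*(24*I*sqrt(23)/23) = ((9 + 24)*44)*(24*I*sqrt(23)/23) = (33*44)*(24*I*sqrt(23)/23) = 1452*(24*I*sqrt(23)/23) = 34848*I*sqrt(23)/23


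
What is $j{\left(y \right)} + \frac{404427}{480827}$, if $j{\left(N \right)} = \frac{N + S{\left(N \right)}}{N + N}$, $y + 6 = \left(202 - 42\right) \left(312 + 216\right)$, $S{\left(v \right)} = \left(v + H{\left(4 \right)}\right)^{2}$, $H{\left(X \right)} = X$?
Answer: $\frac{1715773224598531}{40617379998} \approx 42242.0$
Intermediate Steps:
$S{\left(v \right)} = \left(4 + v\right)^{2}$ ($S{\left(v \right)} = \left(v + 4\right)^{2} = \left(4 + v\right)^{2}$)
$y = 84474$ ($y = -6 + \left(202 - 42\right) \left(312 + 216\right) = -6 + 160 \cdot 528 = -6 + 84480 = 84474$)
$j{\left(N \right)} = \frac{N + \left(4 + N\right)^{2}}{2 N}$ ($j{\left(N \right)} = \frac{N + \left(4 + N\right)^{2}}{N + N} = \frac{N + \left(4 + N\right)^{2}}{2 N}$)
$j{\left(y \right)} + \frac{404427}{480827} = \frac{84474 + \left(4 + 84474\right)^{2}}{2 \cdot 84474} + \frac{404427}{480827} = \frac{1}{2} \cdot \frac{1}{84474} \left(84474 + 84478^{2}\right) + 404427 \cdot \frac{1}{480827} = \frac{1}{2} \cdot \frac{1}{84474} \left(84474 + 7136532484\right) + \frac{404427}{480827} = \frac{1}{2} \cdot \frac{1}{84474} \cdot 7136616958 + \frac{404427}{480827} = \frac{3568308479}{84474} + \frac{404427}{480827} = \frac{1715773224598531}{40617379998}$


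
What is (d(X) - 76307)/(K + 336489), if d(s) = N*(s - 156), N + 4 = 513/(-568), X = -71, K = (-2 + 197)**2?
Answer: -14236727/70907984 ≈ -0.20078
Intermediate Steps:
K = 38025 (K = 195**2 = 38025)
N = -2785/568 (N = -4 + 513/(-568) = -4 + 513*(-1/568) = -4 - 513/568 = -2785/568 ≈ -4.9032)
d(s) = 108615/142 - 2785*s/568 (d(s) = -2785*(s - 156)/568 = -2785*(-156 + s)/568 = 108615/142 - 2785*s/568)
(d(X) - 76307)/(K + 336489) = ((108615/142 - 2785/568*(-71)) - 76307)/(38025 + 336489) = ((108615/142 + 2785/8) - 76307)/374514 = (632195/568 - 76307)*(1/374514) = -42710181/568*1/374514 = -14236727/70907984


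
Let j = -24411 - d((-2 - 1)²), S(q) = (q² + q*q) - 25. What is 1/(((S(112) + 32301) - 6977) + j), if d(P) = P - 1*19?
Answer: 1/25986 ≈ 3.8482e-5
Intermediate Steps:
S(q) = -25 + 2*q² (S(q) = (q² + q²) - 25 = 2*q² - 25 = -25 + 2*q²)
d(P) = -19 + P (d(P) = P - 19 = -19 + P)
j = -24401 (j = -24411 - (-19 + (-2 - 1)²) = -24411 - (-19 + (-3)²) = -24411 - (-19 + 9) = -24411 - 1*(-10) = -24411 + 10 = -24401)
1/(((S(112) + 32301) - 6977) + j) = 1/((((-25 + 2*112²) + 32301) - 6977) - 24401) = 1/((((-25 + 2*12544) + 32301) - 6977) - 24401) = 1/((((-25 + 25088) + 32301) - 6977) - 24401) = 1/(((25063 + 32301) - 6977) - 24401) = 1/((57364 - 6977) - 24401) = 1/(50387 - 24401) = 1/25986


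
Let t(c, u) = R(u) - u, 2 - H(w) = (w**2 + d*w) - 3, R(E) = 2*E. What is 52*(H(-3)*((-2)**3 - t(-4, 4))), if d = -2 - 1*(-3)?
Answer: 624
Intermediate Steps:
d = 1 (d = -2 + 3 = 1)
H(w) = 5 - w - w**2 (H(w) = 2 - ((w**2 + 1*w) - 3) = 2 - ((w**2 + w) - 3) = 2 - ((w + w**2) - 3) = 2 - (-3 + w + w**2) = 2 + (3 - w - w**2) = 5 - w - w**2)
t(c, u) = u (t(c, u) = 2*u - u = u)
52*(H(-3)*((-2)**3 - t(-4, 4))) = 52*((5 - 1*(-3) - 1*(-3)**2)*((-2)**3 - 1*4)) = 52*((5 + 3 - 1*9)*(-8 - 4)) = 52*((5 + 3 - 9)*(-12)) = 52*(-1*(-12)) = 52*12 = 624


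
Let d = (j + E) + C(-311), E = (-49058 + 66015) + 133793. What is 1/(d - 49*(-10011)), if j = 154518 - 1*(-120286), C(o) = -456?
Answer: 1/915637 ≈ 1.0921e-6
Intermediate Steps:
j = 274804 (j = 154518 + 120286 = 274804)
E = 150750 (E = 16957 + 133793 = 150750)
d = 425098 (d = (274804 + 150750) - 456 = 425554 - 456 = 425098)
1/(d - 49*(-10011)) = 1/(425098 - 49*(-10011)) = 1/(425098 + 490539) = 1/915637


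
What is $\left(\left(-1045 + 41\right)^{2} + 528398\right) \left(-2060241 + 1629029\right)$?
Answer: $-662520153768$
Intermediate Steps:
$\left(\left(-1045 + 41\right)^{2} + 528398\right) \left(-2060241 + 1629029\right) = \left(\left(-1004\right)^{2} + 528398\right) \left(-431212\right) = \left(1008016 + 528398\right) \left(-431212\right) = 1536414 \left(-431212\right) = -662520153768$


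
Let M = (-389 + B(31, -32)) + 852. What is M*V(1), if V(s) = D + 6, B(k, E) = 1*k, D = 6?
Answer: 5928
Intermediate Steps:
B(k, E) = k
V(s) = 12 (V(s) = 6 + 6 = 12)
M = 494 (M = (-389 + 31) + 852 = -358 + 852 = 494)
M*V(1) = 494*12 = 5928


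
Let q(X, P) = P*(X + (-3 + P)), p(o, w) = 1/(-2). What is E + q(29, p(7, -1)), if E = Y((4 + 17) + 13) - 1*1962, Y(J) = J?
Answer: -7763/4 ≈ -1940.8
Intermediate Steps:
E = -1928 (E = ((4 + 17) + 13) - 1*1962 = (21 + 13) - 1962 = 34 - 1962 = -1928)
p(o, w) = -1/2
q(X, P) = P*(-3 + P + X)
E + q(29, p(7, -1)) = -1928 - (-3 - 1/2 + 29)/2 = -1928 - 1/2*51/2 = -1928 - 51/4 = -7763/4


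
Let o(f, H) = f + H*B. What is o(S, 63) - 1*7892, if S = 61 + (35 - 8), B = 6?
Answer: -7426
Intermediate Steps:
S = 88 (S = 61 + 27 = 88)
o(f, H) = f + 6*H (o(f, H) = f + H*6 = f + 6*H)
o(S, 63) - 1*7892 = (88 + 6*63) - 1*7892 = (88 + 378) - 7892 = 466 - 7892 = -7426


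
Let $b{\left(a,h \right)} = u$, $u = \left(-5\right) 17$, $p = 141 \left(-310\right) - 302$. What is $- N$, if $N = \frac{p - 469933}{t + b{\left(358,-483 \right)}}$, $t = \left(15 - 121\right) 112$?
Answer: $- \frac{513945}{11957} \approx -42.983$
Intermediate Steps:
$t = -11872$ ($t = \left(-106\right) 112 = -11872$)
$p = -44012$ ($p = -43710 - 302 = -44012$)
$u = -85$
$b{\left(a,h \right)} = -85$
$N = \frac{513945}{11957}$ ($N = \frac{-44012 - 469933}{-11872 - 85} = - \frac{513945}{-11957} = \left(-513945\right) \left(- \frac{1}{11957}\right) = \frac{513945}{11957} \approx 42.983$)
$- N = \left(-1\right) \frac{513945}{11957} = - \frac{513945}{11957}$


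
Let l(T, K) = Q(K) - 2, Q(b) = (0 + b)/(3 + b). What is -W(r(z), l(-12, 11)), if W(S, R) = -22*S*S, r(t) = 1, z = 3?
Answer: 22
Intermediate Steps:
Q(b) = b/(3 + b)
l(T, K) = -2 + K/(3 + K) (l(T, K) = K/(3 + K) - 2 = -2 + K/(3 + K))
W(S, R) = -22*S²
-W(r(z), l(-12, 11)) = -(-22)*1² = -(-22) = -1*(-22) = 22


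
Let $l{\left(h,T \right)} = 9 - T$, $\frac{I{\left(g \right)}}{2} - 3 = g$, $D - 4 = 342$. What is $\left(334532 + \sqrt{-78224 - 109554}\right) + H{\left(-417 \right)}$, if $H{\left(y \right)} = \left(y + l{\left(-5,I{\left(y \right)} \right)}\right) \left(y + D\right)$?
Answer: $304712 + i \sqrt{187778} \approx 3.0471 \cdot 10^{5} + 433.33 i$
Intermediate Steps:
$D = 346$ ($D = 4 + 342 = 346$)
$I{\left(g \right)} = 6 + 2 g$
$H{\left(y \right)} = \left(3 - y\right) \left(346 + y\right)$ ($H{\left(y \right)} = \left(y - \left(-3 + 2 y\right)\right) \left(y + 346\right) = \left(y + \left(9 - \left(6 + 2 y\right)\right)\right) \left(346 + y\right) = \left(y - \left(-3 + 2 y\right)\right) \left(346 + y\right) = \left(3 - y\right) \left(346 + y\right)$)
$\left(334532 + \sqrt{-78224 - 109554}\right) + H{\left(-417 \right)} = \left(334532 + \sqrt{-78224 - 109554}\right) - 29820 = \left(334532 + \sqrt{-187778}\right) + \left(1038 - 173889 + 143031\right) = \left(334532 + i \sqrt{187778}\right) + \left(1038 - 173889 + 143031\right) = \left(334532 + i \sqrt{187778}\right) - 29820 = 304712 + i \sqrt{187778}$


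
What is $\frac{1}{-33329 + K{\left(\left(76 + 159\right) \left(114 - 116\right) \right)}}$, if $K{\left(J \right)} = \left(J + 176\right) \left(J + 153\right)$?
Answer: $\frac{1}{59869} \approx 1.6703 \cdot 10^{-5}$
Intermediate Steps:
$K{\left(J \right)} = \left(153 + J\right) \left(176 + J\right)$ ($K{\left(J \right)} = \left(176 + J\right) \left(153 + J\right) = \left(153 + J\right) \left(176 + J\right)$)
$\frac{1}{-33329 + K{\left(\left(76 + 159\right) \left(114 - 116\right) \right)}} = \frac{1}{-33329 + \left(26928 + \left(\left(76 + 159\right) \left(114 - 116\right)\right)^{2} + 329 \left(76 + 159\right) \left(114 - 116\right)\right)} = \frac{1}{-33329 + \left(26928 + \left(235 \left(-2\right)\right)^{2} + 329 \cdot 235 \left(-2\right)\right)} = \frac{1}{-33329 + \left(26928 + \left(-470\right)^{2} + 329 \left(-470\right)\right)} = \frac{1}{-33329 + \left(26928 + 220900 - 154630\right)} = \frac{1}{-33329 + 93198} = \frac{1}{59869}$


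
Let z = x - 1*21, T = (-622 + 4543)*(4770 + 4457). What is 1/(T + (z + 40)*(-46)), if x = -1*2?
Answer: 1/36178285 ≈ 2.7641e-8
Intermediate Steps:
x = -2
T = 36179067 (T = 3921*9227 = 36179067)
z = -23 (z = -2 - 1*21 = -2 - 21 = -23)
1/(T + (z + 40)*(-46)) = 1/(36179067 + (-23 + 40)*(-46)) = 1/(36179067 + 17*(-46)) = 1/(36179067 - 782) = 1/36178285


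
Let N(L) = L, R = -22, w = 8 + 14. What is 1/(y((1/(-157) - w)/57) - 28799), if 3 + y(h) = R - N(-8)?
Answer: -1/28816 ≈ -3.4703e-5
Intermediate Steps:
w = 22
y(h) = -17 (y(h) = -3 + (-22 - 1*(-8)) = -3 + (-22 + 8) = -3 - 14 = -17)
1/(y((1/(-157) - w)/57) - 28799) = 1/(-17 - 28799) = 1/(-28816) = -1/28816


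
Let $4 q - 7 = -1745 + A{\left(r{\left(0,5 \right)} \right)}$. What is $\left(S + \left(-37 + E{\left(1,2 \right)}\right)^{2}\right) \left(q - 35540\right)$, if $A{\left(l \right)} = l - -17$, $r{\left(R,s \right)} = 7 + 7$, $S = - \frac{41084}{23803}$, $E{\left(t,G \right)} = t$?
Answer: $- \frac{1108049391167}{23803} \approx -4.6551 \cdot 10^{7}$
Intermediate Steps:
$S = - \frac{41084}{23803}$ ($S = \left(-41084\right) \frac{1}{23803} = - \frac{41084}{23803} \approx -1.726$)
$r{\left(R,s \right)} = 14$
$A{\left(l \right)} = 17 + l$ ($A{\left(l \right)} = l + 17 = 17 + l$)
$q = - \frac{1707}{4}$ ($q = \frac{7}{4} + \frac{-1745 + \left(17 + 14\right)}{4} = \frac{7}{4} + \frac{-1745 + 31}{4} = \frac{7}{4} + \frac{1}{4} \left(-1714\right) = \frac{7}{4} - \frac{857}{2} = - \frac{1707}{4} \approx -426.75$)
$\left(S + \left(-37 + E{\left(1,2 \right)}\right)^{2}\right) \left(q - 35540\right) = \left(- \frac{41084}{23803} + \left(-37 + 1\right)^{2}\right) \left(- \frac{1707}{4} - 35540\right) = \left(- \frac{41084}{23803} + \left(-36\right)^{2}\right) \left(- \frac{143867}{4}\right) = \left(- \frac{41084}{23803} + 1296\right) \left(- \frac{143867}{4}\right) = \frac{30807604}{23803} \left(- \frac{143867}{4}\right) = - \frac{1108049391167}{23803}$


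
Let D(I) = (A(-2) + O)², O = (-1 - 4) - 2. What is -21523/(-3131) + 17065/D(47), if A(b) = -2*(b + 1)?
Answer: 10793718/15655 ≈ 689.47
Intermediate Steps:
A(b) = -2 - 2*b (A(b) = -2*(1 + b) = -2 - 2*b)
O = -7 (O = -5 - 2 = -7)
D(I) = 25 (D(I) = ((-2 - 2*(-2)) - 7)² = ((-2 + 4) - 7)² = (2 - 7)² = (-5)² = 25)
-21523/(-3131) + 17065/D(47) = -21523/(-3131) + 17065/25 = -21523*(-1/3131) + 17065*(1/25) = 21523/3131 + 3413/5 = 10793718/15655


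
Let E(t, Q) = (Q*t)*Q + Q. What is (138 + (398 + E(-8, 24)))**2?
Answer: 16386304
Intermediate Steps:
E(t, Q) = Q + t*Q**2 (E(t, Q) = t*Q**2 + Q = Q + t*Q**2)
(138 + (398 + E(-8, 24)))**2 = (138 + (398 + 24*(1 + 24*(-8))))**2 = (138 + (398 + 24*(1 - 192)))**2 = (138 + (398 + 24*(-191)))**2 = (138 + (398 - 4584))**2 = (138 - 4186)**2 = (-4048)**2 = 16386304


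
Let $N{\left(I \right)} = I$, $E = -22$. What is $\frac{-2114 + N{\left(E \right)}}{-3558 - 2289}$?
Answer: $\frac{712}{1949} \approx 0.36532$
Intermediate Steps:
$\frac{-2114 + N{\left(E \right)}}{-3558 - 2289} = \frac{-2114 - 22}{-3558 - 2289} = - \frac{2136}{-5847} = \left(-2136\right) \left(- \frac{1}{5847}\right) = \frac{712}{1949}$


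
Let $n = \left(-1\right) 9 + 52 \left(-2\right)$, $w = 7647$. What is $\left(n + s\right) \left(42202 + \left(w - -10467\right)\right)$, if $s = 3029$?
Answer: $175881456$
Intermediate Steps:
$n = -113$ ($n = -9 - 104 = -113$)
$\left(n + s\right) \left(42202 + \left(w - -10467\right)\right) = \left(-113 + 3029\right) \left(42202 + \left(7647 - -10467\right)\right) = 2916 \left(42202 + \left(7647 + 10467\right)\right) = 2916 \left(42202 + 18114\right) = 2916 \cdot 60316 = 175881456$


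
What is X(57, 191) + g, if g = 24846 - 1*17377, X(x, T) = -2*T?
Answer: 7087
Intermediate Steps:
g = 7469 (g = 24846 - 17377 = 7469)
X(57, 191) + g = -2*191 + 7469 = -382 + 7469 = 7087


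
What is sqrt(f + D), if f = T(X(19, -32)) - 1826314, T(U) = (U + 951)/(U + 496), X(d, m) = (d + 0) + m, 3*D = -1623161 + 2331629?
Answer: 8*I*sqrt(118292703)/69 ≈ 1261.0*I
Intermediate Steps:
D = 236156 (D = (-1623161 + 2331629)/3 = (1/3)*708468 = 236156)
X(d, m) = d + m
T(U) = (951 + U)/(496 + U)
f = -126015532/69 (f = (951 + (19 - 32))/(496 + (19 - 32)) - 1826314 = (951 - 13)/(496 - 13) - 1826314 = 938/483 - 1826314 = (1/483)*938 - 1826314 = 134/69 - 1826314 = -126015532/69 ≈ -1.8263e+6)
sqrt(f + D) = sqrt(-126015532/69 + 236156) = sqrt(-109720768/69) = 8*I*sqrt(118292703)/69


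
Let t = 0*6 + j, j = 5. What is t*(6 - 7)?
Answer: -5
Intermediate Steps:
t = 5 (t = 0*6 + 5 = 0 + 5 = 5)
t*(6 - 7) = 5*(6 - 7) = 5*(-1) = -5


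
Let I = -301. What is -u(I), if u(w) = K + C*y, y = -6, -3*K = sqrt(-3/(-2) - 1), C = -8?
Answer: -48 + sqrt(2)/6 ≈ -47.764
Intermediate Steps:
K = -sqrt(2)/6 (K = -sqrt(-3/(-2) - 1)/3 = -sqrt(-3*(-1/2) - 1)/3 = -sqrt(3/2 - 1)/3 = -sqrt(2)/6 ≈ -0.23570)
u(w) = 48 - sqrt(2)/6 (u(w) = -sqrt(2)/6 - 8*(-6) = -sqrt(2)/6 + 48 = 48 - sqrt(2)/6)
-u(I) = -(48 - sqrt(2)/6) = -48 + sqrt(2)/6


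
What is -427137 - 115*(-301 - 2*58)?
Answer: -379182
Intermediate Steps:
-427137 - 115*(-301 - 2*58) = -427137 - 115*(-301 - 116) = -427137 - 115*(-417) = -427137 + 47955 = -379182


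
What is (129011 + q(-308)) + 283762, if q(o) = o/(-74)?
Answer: 15272755/37 ≈ 4.1278e+5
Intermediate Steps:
q(o) = -o/74 (q(o) = o*(-1/74) = -o/74)
(129011 + q(-308)) + 283762 = (129011 - 1/74*(-308)) + 283762 = (129011 + 154/37) + 283762 = 4773561/37 + 283762 = 15272755/37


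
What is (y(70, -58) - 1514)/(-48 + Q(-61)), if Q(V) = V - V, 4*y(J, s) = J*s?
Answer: 843/16 ≈ 52.688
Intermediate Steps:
y(J, s) = J*s/4 (y(J, s) = (J*s)/4 = J*s/4)
Q(V) = 0
(y(70, -58) - 1514)/(-48 + Q(-61)) = ((¼)*70*(-58) - 1514)/(-48 + 0) = (-1015 - 1514)/(-48) = -2529*(-1/48) = 843/16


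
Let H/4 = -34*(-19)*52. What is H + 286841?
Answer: 421209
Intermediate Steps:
H = 134368 (H = 4*(-34*(-19)*52) = 4*(646*52) = 4*33592 = 134368)
H + 286841 = 134368 + 286841 = 421209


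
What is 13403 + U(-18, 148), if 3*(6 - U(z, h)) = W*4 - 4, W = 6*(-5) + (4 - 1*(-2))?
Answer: 40327/3 ≈ 13442.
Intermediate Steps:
W = -24 (W = -30 + (4 + 2) = -30 + 6 = -24)
U(z, h) = 118/3 (U(z, h) = 6 - (-24*4 - 4)/3 = 6 - (-96 - 4)/3 = 6 - 1/3*(-100) = 6 + 100/3 = 118/3)
13403 + U(-18, 148) = 13403 + 118/3 = 40327/3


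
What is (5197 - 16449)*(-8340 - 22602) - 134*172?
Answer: 348136336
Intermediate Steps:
(5197 - 16449)*(-8340 - 22602) - 134*172 = -11252*(-30942) - 23048 = 348159384 - 23048 = 348136336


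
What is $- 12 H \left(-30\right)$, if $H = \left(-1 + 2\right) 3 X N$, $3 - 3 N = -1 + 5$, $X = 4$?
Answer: $-1440$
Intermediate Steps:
$N = - \frac{1}{3}$ ($N = 1 - \frac{-1 + 5}{3} = 1 - \frac{4}{3} = - \frac{1}{3} \approx -0.33333$)
$H = -4$ ($H = \left(-1 + 2\right) 3 \cdot 4 \left(- \frac{1}{3}\right) = 1 \cdot 12 \left(- \frac{1}{3}\right) = 1 \left(-4\right) = -4$)
$- 12 H \left(-30\right) = \left(-12\right) \left(-4\right) \left(-30\right) = 48 \left(-30\right) = -1440$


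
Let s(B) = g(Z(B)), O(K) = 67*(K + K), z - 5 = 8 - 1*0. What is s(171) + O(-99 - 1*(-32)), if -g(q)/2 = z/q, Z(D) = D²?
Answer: -262525724/29241 ≈ -8978.0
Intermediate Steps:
z = 13 (z = 5 + (8 - 1*0) = 5 + (8 + 0) = 5 + 8 = 13)
O(K) = 134*K (O(K) = 67*(2*K) = 134*K)
g(q) = -26/q
s(B) = -26/B²
s(171) + O(-99 - 1*(-32)) = -26/171² + 134*(-99 - 1*(-32)) = -26*1/29241 + 134*(-99 + 32) = -26/29241 + 134*(-67) = -26/29241 - 8978 = -262525724/29241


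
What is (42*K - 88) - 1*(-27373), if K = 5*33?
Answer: 34215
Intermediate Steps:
K = 165
(42*K - 88) - 1*(-27373) = (42*165 - 88) - 1*(-27373) = (6930 - 88) + 27373 = 6842 + 27373 = 34215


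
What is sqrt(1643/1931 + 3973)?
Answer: sqrt(14817540086)/1931 ≈ 63.039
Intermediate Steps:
sqrt(1643/1931 + 3973) = sqrt(7673506/1931) = sqrt(14817540086)/1931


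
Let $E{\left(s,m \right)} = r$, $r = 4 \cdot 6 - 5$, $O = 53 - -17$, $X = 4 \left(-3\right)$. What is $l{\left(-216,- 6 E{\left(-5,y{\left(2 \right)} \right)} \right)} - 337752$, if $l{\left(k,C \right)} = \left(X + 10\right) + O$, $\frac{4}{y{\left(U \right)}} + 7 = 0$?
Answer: $-337684$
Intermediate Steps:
$X = -12$
$y{\left(U \right)} = - \frac{4}{7}$ ($y{\left(U \right)} = \frac{4}{-7 + 0} = \frac{4}{-7} = 4 \left(- \frac{1}{7}\right) = - \frac{4}{7}$)
$O = 70$ ($O = 53 + 17 = 70$)
$r = 19$ ($r = 24 - 5 = 19$)
$E{\left(s,m \right)} = 19$
$l{\left(k,C \right)} = 68$ ($l{\left(k,C \right)} = \left(-12 + 10\right) + 70 = -2 + 70 = 68$)
$l{\left(-216,- 6 E{\left(-5,y{\left(2 \right)} \right)} \right)} - 337752 = 68 - 337752 = -337684$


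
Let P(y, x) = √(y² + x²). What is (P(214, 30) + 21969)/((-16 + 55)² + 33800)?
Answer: 21969/35321 + 2*√11674/35321 ≈ 0.62810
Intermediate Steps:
P(y, x) = √(x² + y²)
(P(214, 30) + 21969)/((-16 + 55)² + 33800) = (√(30² + 214²) + 21969)/((-16 + 55)² + 33800) = (√(900 + 45796) + 21969)/(39² + 33800) = (√46696 + 21969)/(1521 + 33800) = (2*√11674 + 21969)/35321 = (21969 + 2*√11674)*(1/35321) = 21969/35321 + 2*√11674/35321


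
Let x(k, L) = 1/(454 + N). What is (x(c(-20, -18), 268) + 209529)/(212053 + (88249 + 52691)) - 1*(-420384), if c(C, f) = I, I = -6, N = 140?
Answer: 88145334391555/209677842 ≈ 4.2038e+5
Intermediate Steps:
c(C, f) = -6
x(k, L) = 1/594 (x(k, L) = 1/(454 + 140) = 1/594)
(x(c(-20, -18), 268) + 209529)/(212053 + (88249 + 52691)) - 1*(-420384) = (1/594 + 209529)/(212053 + (88249 + 52691)) - 1*(-420384) = 124460227/(594*(212053 + 140940)) + 420384 = (124460227/594)/352993 + 420384 = (124460227/594)*(1/352993) + 420384 = 124460227/209677842 + 420384 = 88145334391555/209677842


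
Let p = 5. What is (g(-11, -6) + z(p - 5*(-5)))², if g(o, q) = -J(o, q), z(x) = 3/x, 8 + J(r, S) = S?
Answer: 19881/100 ≈ 198.81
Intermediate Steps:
J(r, S) = -8 + S
g(o, q) = 8 - q (g(o, q) = -(-8 + q) = 8 - q)
(g(-11, -6) + z(p - 5*(-5)))² = ((8 - 1*(-6)) + 3/(5 - 5*(-5)))² = ((8 + 6) + 3/(5 + 25))² = (14 + 3/30)² = (14 + 3*(1/30))² = (14 + ⅒)² = (141/10)² = 19881/100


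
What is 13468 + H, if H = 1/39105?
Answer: 526666141/39105 ≈ 13468.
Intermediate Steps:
H = 1/39105 ≈ 2.5572e-5
13468 + H = 13468 + 1/39105 = 526666141/39105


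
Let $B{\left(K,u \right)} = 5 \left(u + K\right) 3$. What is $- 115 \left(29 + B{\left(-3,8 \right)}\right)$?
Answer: $-11960$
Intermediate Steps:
$B{\left(K,u \right)} = 15 K + 15 u$ ($B{\left(K,u \right)} = 5 \left(K + u\right) 3 = 5 \left(3 K + 3 u\right) = 15 K + 15 u$)
$- 115 \left(29 + B{\left(-3,8 \right)}\right) = - 115 \left(29 + \left(15 \left(-3\right) + 15 \cdot 8\right)\right) = - 115 \left(29 + \left(-45 + 120\right)\right) = - 115 \left(29 + 75\right) = \left(-115\right) 104 = -11960$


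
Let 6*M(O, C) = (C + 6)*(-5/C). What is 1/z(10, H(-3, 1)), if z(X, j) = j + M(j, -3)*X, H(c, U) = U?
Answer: 3/28 ≈ 0.10714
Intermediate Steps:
M(O, C) = -5*(6 + C)/(6*C) (M(O, C) = ((C + 6)*(-5/C))/6 = ((6 + C)*(-5/C))/6 = (-5*(6 + C)/C)/6 = -5*(6 + C)/(6*C))
z(X, j) = j + 5*X/6 (z(X, j) = j + (-⅚ - 5/(-3))*X = j + (-⅚ - 5*(-⅓))*X = j + (-⅚ + 5/3)*X = j + 5*X/6)
1/z(10, H(-3, 1)) = 1/(1 + (⅚)*10) = 1/(1 + 25/3) = 1/(28/3) = 3/28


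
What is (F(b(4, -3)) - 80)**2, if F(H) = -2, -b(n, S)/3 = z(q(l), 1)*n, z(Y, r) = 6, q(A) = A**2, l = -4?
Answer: 6724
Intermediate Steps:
b(n, S) = -18*n
(F(b(4, -3)) - 80)**2 = (-2 - 80)**2 = (-82)**2 = 6724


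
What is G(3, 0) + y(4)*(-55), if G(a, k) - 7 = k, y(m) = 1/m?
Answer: -27/4 ≈ -6.7500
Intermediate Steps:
y(m) = 1/m
G(a, k) = 7 + k
G(3, 0) + y(4)*(-55) = (7 + 0) - 55/4 = 7 + (1/4)*(-55) = 7 - 55/4 = -27/4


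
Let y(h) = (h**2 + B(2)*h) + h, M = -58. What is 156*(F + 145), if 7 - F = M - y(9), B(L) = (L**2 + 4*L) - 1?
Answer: 62244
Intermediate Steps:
B(L) = -1 + L**2 + 4*L
y(h) = h**2 + 12*h (y(h) = (h**2 + (-1 + 2**2 + 4*2)*h) + h = (h**2 + (-1 + 4 + 8)*h) + h = (h**2 + 11*h) + h = h**2 + 12*h)
F = 254 (F = 7 - (-58 - 9*(12 + 9)) = 7 - (-58 - 9*21) = 7 - (-58 - 1*189) = 7 - (-58 - 189) = 7 - 1*(-247) = 7 + 247 = 254)
156*(F + 145) = 156*(254 + 145) = 156*399 = 62244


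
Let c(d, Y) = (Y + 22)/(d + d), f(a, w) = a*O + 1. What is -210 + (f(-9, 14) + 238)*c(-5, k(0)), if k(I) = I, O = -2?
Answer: -3877/5 ≈ -775.40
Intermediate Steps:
f(a, w) = 1 - 2*a (f(a, w) = a*(-2) + 1 = -2*a + 1 = 1 - 2*a)
c(d, Y) = (22 + Y)/(2*d) (c(d, Y) = (22 + Y)/((2*d)) = (22 + Y)*(1/(2*d)) = (22 + Y)/(2*d))
-210 + (f(-9, 14) + 238)*c(-5, k(0)) = -210 + ((1 - 2*(-9)) + 238)*((1/2)*(22 + 0)/(-5)) = -210 + ((1 + 18) + 238)*((1/2)*(-1/5)*22) = -210 + (19 + 238)*(-11/5) = -210 + 257*(-11/5) = -210 - 2827/5 = -3877/5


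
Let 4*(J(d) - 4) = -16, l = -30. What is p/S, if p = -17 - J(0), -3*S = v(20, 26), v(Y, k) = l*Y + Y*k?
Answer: -51/80 ≈ -0.63750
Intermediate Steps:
J(d) = 0 (J(d) = 4 + (¼)*(-16) = 4 - 4 = 0)
v(Y, k) = -30*Y + Y*k
S = 80/3 (S = -20*(-30 + 26)/3 = -20*(-4)/3 = -⅓*(-80) = 80/3 ≈ 26.667)
p = -17 (p = -17 - 1*0 = -17 + 0 = -17)
p/S = -17/80/3 = -17*3/80 = -51/80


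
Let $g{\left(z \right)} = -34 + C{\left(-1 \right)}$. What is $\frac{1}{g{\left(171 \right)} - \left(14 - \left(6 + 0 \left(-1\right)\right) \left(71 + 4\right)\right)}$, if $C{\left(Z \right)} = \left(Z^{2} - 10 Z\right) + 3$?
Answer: $\frac{1}{416} \approx 0.0024038$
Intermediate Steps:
$C{\left(Z \right)} = 3 + Z^{2} - 10 Z$
$g{\left(z \right)} = -20$ ($g{\left(z \right)} = -34 + \left(3 + \left(-1\right)^{2} - -10\right) = -34 + \left(3 + 1 + 10\right) = -34 + 14 = -20$)
$\frac{1}{g{\left(171 \right)} - \left(14 - \left(6 + 0 \left(-1\right)\right) \left(71 + 4\right)\right)} = \frac{1}{-20 - \left(14 - \left(6 + 0 \left(-1\right)\right) \left(71 + 4\right)\right)} = \frac{1}{-20 - \left(14 - \left(6 + 0\right) 75\right)} = \frac{1}{-20 + \left(6 \cdot 75 - 14\right)} = \frac{1}{-20 + \left(450 - 14\right)} = \frac{1}{-20 + 436} = \frac{1}{416}$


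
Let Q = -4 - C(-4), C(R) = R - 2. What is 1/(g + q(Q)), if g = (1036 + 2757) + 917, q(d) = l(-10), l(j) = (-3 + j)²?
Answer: 1/4879 ≈ 0.00020496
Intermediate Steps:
C(R) = -2 + R
Q = 2 (Q = -4 - (-2 - 4) = -4 - 1*(-6) = -4 + 6 = 2)
q(d) = 169 (q(d) = (-3 - 10)² = (-13)² = 169)
g = 4710 (g = 3793 + 917 = 4710)
1/(g + q(Q)) = 1/(4710 + 169) = 1/4879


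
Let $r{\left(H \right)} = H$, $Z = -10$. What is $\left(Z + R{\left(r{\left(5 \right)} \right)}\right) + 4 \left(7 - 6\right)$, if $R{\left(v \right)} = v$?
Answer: $-1$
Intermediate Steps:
$\left(Z + R{\left(r{\left(5 \right)} \right)}\right) + 4 \left(7 - 6\right) = \left(-10 + 5\right) + 4 \left(7 - 6\right) = -5 + 4 \cdot 1 = -5 + 4 = -1$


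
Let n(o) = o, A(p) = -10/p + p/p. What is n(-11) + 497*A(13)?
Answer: 1348/13 ≈ 103.69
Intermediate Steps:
A(p) = 1 - 10/p (A(p) = -10/p + 1 = 1 - 10/p)
n(-11) + 497*A(13) = -11 + 497*((-10 + 13)/13) = -11 + 497*((1/13)*3) = -11 + 497*(3/13) = -11 + 1491/13 = 1348/13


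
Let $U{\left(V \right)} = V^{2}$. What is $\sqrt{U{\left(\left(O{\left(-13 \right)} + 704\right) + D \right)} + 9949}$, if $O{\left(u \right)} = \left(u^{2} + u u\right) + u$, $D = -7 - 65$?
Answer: $\sqrt{925798} \approx 962.18$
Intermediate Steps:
$D = -72$ ($D = -7 - 65 = -72$)
$O{\left(u \right)} = u + 2 u^{2}$ ($O{\left(u \right)} = \left(u^{2} + u^{2}\right) + u = 2 u^{2} + u = u + 2 u^{2}$)
$\sqrt{U{\left(\left(O{\left(-13 \right)} + 704\right) + D \right)} + 9949} = \sqrt{\left(\left(- 13 \left(1 + 2 \left(-13\right)\right) + 704\right) - 72\right)^{2} + 9949} = \sqrt{\left(\left(- 13 \left(1 - 26\right) + 704\right) - 72\right)^{2} + 9949} = \sqrt{\left(\left(\left(-13\right) \left(-25\right) + 704\right) - 72\right)^{2} + 9949} = \sqrt{\left(\left(325 + 704\right) - 72\right)^{2} + 9949} = \sqrt{\left(1029 - 72\right)^{2} + 9949} = \sqrt{957^{2} + 9949} = \sqrt{915849 + 9949} = \sqrt{925798}$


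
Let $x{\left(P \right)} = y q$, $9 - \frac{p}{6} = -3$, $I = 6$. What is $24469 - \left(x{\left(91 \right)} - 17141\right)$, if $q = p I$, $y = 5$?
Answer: $39450$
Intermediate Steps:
$p = 72$ ($p = 54 - -18 = 54 + 18 = 72$)
$q = 432$ ($q = 72 \cdot 6 = 432$)
$x{\left(P \right)} = 2160$ ($x{\left(P \right)} = 5 \cdot 432 = 2160$)
$24469 - \left(x{\left(91 \right)} - 17141\right) = 24469 - \left(2160 - 17141\right) = 24469 - -14981 = 24469 + 14981 = 39450$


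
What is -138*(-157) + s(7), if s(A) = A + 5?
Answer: 21678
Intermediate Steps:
s(A) = 5 + A
-138*(-157) + s(7) = -138*(-157) + (5 + 7) = 21666 + 12 = 21678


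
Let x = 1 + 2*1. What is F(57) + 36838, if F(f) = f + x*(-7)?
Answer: 36874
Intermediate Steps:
x = 3 (x = 1 + 2 = 3)
F(f) = -21 + f (F(f) = f + 3*(-7) = f - 21 = -21 + f)
F(57) + 36838 = (-21 + 57) + 36838 = 36 + 36838 = 36874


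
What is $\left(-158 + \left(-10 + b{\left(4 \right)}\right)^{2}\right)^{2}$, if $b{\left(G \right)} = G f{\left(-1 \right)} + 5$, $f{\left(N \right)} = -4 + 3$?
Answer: $5929$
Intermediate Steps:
$f{\left(N \right)} = -1$
$b{\left(G \right)} = 5 - G$ ($b{\left(G \right)} = G \left(-1\right) + 5 = - G + 5 = 5 - G$)
$\left(-158 + \left(-10 + b{\left(4 \right)}\right)^{2}\right)^{2} = \left(-158 + \left(-10 + \left(5 - 4\right)\right)^{2}\right)^{2} = \left(-158 + \left(-10 + 1\right)^{2}\right)^{2} = \left(-158 + \left(-9\right)^{2}\right)^{2} = \left(-158 + 81\right)^{2} = \left(-77\right)^{2} = 5929$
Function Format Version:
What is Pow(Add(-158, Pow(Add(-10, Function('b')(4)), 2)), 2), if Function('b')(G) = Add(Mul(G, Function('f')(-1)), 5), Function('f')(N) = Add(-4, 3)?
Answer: 5929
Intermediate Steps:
Function('f')(N) = -1
Function('b')(G) = Add(5, Mul(-1, G)) (Function('b')(G) = Add(Mul(G, -1), 5) = Add(Mul(-1, G), 5) = Add(5, Mul(-1, G)))
Pow(Add(-158, Pow(Add(-10, Function('b')(4)), 2)), 2) = Pow(Add(-158, Pow(Add(-10, Add(5, Mul(-1, 4))), 2)), 2) = Pow(Add(-158, Pow(Add(-10, Add(5, -4)), 2)), 2) = Pow(Add(-158, Pow(Add(-10, 1), 2)), 2) = Pow(Add(-158, Pow(-9, 2)), 2) = Pow(Add(-158, 81), 2) = Pow(-77, 2) = 5929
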